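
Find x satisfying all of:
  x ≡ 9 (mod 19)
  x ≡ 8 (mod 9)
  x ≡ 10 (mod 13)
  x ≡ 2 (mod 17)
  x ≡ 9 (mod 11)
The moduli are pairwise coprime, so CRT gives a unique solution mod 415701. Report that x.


Product of moduli M = 19 · 9 · 13 · 17 · 11 = 415701.
Merge one congruence at a time:
  Start: x ≡ 9 (mod 19).
  Combine with x ≡ 8 (mod 9); new modulus lcm = 171.
    Write x = 9 + 19·t and substitute into x ≡ 8 (mod 9): 19·t ≡ 8 − 9 = -1 (mod 9).
    Reduce coefficients mod 9: 1·t ≡ 8 (mod 9).
    So t ≡ 8 (mod 9).
    Then x = 9 + 19·8 = 161, valid modulo lcm(19, 9) = 171: x ≡ 161 (mod 171).
  Combine with x ≡ 10 (mod 13); new modulus lcm = 2223.
    Write x = 161 + 171·t and substitute into x ≡ 10 (mod 13): 171·t ≡ 10 − 161 = -151 (mod 13).
    Reduce coefficients mod 13: 2·t ≡ 5 (mod 13).
    The inverse of 2 mod 13 is 7 (since 2·7 = 14 = 1·13 + 1), so t ≡ 7·5 = 35 ≡ 9 (mod 13).
    Then x = 161 + 171·9 = 1700, valid modulo lcm(171, 13) = 2223: x ≡ 1700 (mod 2223).
  Combine with x ≡ 2 (mod 17); new modulus lcm = 37791.
    Write x = 1700 + 2223·t and substitute into x ≡ 2 (mod 17): 2223·t ≡ 2 − 1700 = -1698 (mod 17).
    Reduce coefficients mod 17: 13·t ≡ 2 (mod 17).
    The inverse of 13 mod 17 is 4 (since 13·4 = 52 = 3·17 + 1), so t ≡ 4·2 = 8 ≡ 8 (mod 17).
    Then x = 1700 + 2223·8 = 19484, valid modulo lcm(2223, 17) = 37791: x ≡ 19484 (mod 37791).
  Combine with x ≡ 9 (mod 11); new modulus lcm = 415701.
    Write x = 19484 + 37791·t and substitute into x ≡ 9 (mod 11): 37791·t ≡ 9 − 19484 = -19475 (mod 11).
    Reduce coefficients mod 11: 6·t ≡ 6 (mod 11).
    The inverse of 6 mod 11 is 2 (since 6·2 = 12 = 1·11 + 1), so t ≡ 2·6 = 12 ≡ 1 (mod 11).
    Then x = 19484 + 37791·1 = 57275, valid modulo lcm(37791, 11) = 415701: x ≡ 57275 (mod 415701).
Verify against each original: 57275 mod 19 = 9, 57275 mod 9 = 8, 57275 mod 13 = 10, 57275 mod 17 = 2, 57275 mod 11 = 9.

x ≡ 57275 (mod 415701).


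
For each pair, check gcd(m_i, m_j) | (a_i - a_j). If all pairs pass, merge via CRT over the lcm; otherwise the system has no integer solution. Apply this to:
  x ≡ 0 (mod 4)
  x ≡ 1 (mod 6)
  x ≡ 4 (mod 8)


Moduli 4, 6, 8 are not pairwise coprime, so CRT works modulo lcm(m_i) when all pairwise compatibility conditions hold.
Pairwise compatibility: gcd(m_i, m_j) must divide a_i - a_j for every pair.
Merge one congruence at a time:
  Start: x ≡ 0 (mod 4).
  Combine with x ≡ 1 (mod 6): gcd(4, 6) = 2, and 1 - 0 = 1 is NOT divisible by 2.
    ⇒ system is inconsistent (no integer solution).

No solution (the system is inconsistent).


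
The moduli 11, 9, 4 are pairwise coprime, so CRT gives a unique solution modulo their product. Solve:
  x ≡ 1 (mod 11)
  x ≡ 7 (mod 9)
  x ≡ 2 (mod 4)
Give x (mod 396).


Moduli 11, 9, 4 are pairwise coprime; by CRT there is a unique solution modulo M = 11 · 9 · 4 = 396.
Solve pairwise, accumulating the modulus:
  Start with x ≡ 1 (mod 11).
  Combine with x ≡ 7 (mod 9): since gcd(11, 9) = 1, we get a unique residue mod 99.
    Write x = 1 + 11·t and substitute into x ≡ 7 (mod 9): 11·t ≡ 7 − 1 = 6 (mod 9).
    Reduce coefficients mod 9: 2·t ≡ 6 (mod 9).
    The inverse of 2 mod 9 is 5 (since 2·5 = 10 = 1·9 + 1), so t ≡ 5·6 = 30 ≡ 3 (mod 9).
    Then x = 1 + 11·3 = 34, valid modulo lcm(11, 9) = 99: x ≡ 34 (mod 99).
  Combine with x ≡ 2 (mod 4): since gcd(99, 4) = 1, we get a unique residue mod 396.
    Write x = 34 + 99·t and substitute into x ≡ 2 (mod 4): 99·t ≡ 2 − 34 = -32 (mod 4).
    Reduce coefficients mod 4: 3·t ≡ 0 (mod 4).
    The inverse of 3 mod 4 is 3 (since 3·3 = 9 = 2·4 + 1), so t ≡ 3·0 = 0 ≡ 0 (mod 4).
    Then x = 34 + 99·0 = 34, valid modulo lcm(99, 4) = 396: x ≡ 34 (mod 396).
Verify: 34 mod 11 = 1 ✓, 34 mod 9 = 7 ✓, 34 mod 4 = 2 ✓.

x ≡ 34 (mod 396).


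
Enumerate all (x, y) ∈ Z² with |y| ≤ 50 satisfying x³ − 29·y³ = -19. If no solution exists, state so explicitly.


The equation is x³ - 29y³ = -19. For fixed y, x³ = 29·y³ − 19, so a solution requires the RHS to be a perfect cube.
Strategy: iterate y from -50 to 50, compute RHS = 29·y³ − 19, and check whether it is a (positive or negative) perfect cube.
Check small values of y:
  y = 0: RHS = -19 is not a perfect cube.
  y = 1: RHS = 10 is not a perfect cube.
  y = -1: RHS = -48 is not a perfect cube.
  y = 2: RHS = 213 is not a perfect cube.
  y = -2: RHS = -251 is not a perfect cube.
  y = 3: RHS = 764 is not a perfect cube.
  y = -3: RHS = -802 is not a perfect cube.
Continuing the search up to |y| = 50 finds no solutions either.
No (x, y) in the scanned range satisfies the equation.

No integer solutions with |y| ≤ 50.


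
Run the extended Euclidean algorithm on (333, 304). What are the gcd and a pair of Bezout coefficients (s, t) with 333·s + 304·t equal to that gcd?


Euclidean algorithm on (333, 304) — divide until remainder is 0:
  333 = 1 · 304 + 29
  304 = 10 · 29 + 14
  29 = 2 · 14 + 1
  14 = 14 · 1 + 0
gcd(333, 304) = 1.
Track Bezout coefficients alongside the remainders: start with r₀ = 333 = a·1 + b·0 (s = 1, t = 0) and r₁ = 304 = a·0 + b·1 (s = 0, t = 1); each new remainder r_{k+1} = r_{k-1} − q_k·r_k inherits s_{k+1} = s_{k-1} − q_k·s_k, t_{k+1} = t_{k-1} − q_k·t_k, so r_k = a·s_k + b·t_k at every step:
  q = 1: r = 29, s = 1 − 1·0 = 1, t = 0 − 1·1 = -1  (check: 333·1 + 304·(-1) = 29)
  q = 10: r = 14, s = 0 − 10·1 = -10, t = 1 − 10·(-1) = 11  (check: 333·(-10) + 304·11 = 14)
  q = 2: r = 1, s = 1 − 2·(-10) = 21, t = -1 − 2·11 = -23  (check: 333·21 + 304·(-23) = 1)
The row with r = 1 (the gcd) gives the Bezout coefficients s = 21, t = -23.
Result: 333 · (21) + 304 · (-23) = 1.

gcd(333, 304) = 1; s = 21, t = -23 (check: 333·21 + 304·(-23) = 1).


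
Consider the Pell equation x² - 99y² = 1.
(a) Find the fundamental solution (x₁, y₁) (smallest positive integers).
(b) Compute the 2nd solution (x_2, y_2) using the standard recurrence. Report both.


Step 1: Find the fundamental solution (x₁, y₁) of x² - 99y² = 1.
  Expand √99 as a continued fraction. a₀ = ⌊√99⌋ = 9; iterate m_{k+1} = d_k·a_k − m_k, d_{k+1} = (99 − m_{k+1}²)/d_k, a_{k+1} = ⌊(a₀ + m_{k+1})/d_{k+1}⌋ (starting m₀ = 0, d₀ = 1), with convergents p_k = a_k·p_{k-1} + p_{k-2}, q_k = a_k·q_{k-1} + q_{k-2} (p₋₁ = 1, q₋₁ = 0):
  k = 0: a₀ = 9; p₀/q₀ = 9/1; p₀² − 99·q₀² = 81 − 99 = -18.
  k = 1: m = 9, d = 18, a = ⌊(9 + 9)/18⌋ = 1; p/q = (1·9 + 1)/(1·1 + 0) = 10/1; p² − 99·q² = 100 − 99 = 1.
  The first convergent with p² − 99·q² = 1 gives the fundamental solution (x₁, y₁) = (10, 1).
Step 2: Apply the recurrence (x_{n+1}, y_{n+1}) = (x₁x_n + 99y₁y_n, x₁y_n + y₁x_n) repeatedly.
  From (x_1, y_1) = (10, 1): x_2 = 10·10 + 99·1·1 = 199; y_2 = 10·1 + 1·10 = 20.
Step 3: Verify x_2² - 99·y_2² = 39601 - 39600 = 1 (should be 1). ✓

(x_1, y_1) = (10, 1); (x_2, y_2) = (199, 20).


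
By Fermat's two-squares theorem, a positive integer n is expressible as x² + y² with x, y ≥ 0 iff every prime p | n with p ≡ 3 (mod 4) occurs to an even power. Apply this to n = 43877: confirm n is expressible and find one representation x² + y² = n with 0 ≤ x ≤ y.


Step 1: Factor n = 43877 = 17 · 29 · 89.
Step 2: Check the mod-4 condition on each prime factor: 17 ≡ 1 (mod 4), exponent 1; 29 ≡ 1 (mod 4), exponent 1; 89 ≡ 1 (mod 4), exponent 1.
All primes ≡ 3 (mod 4) appear to even exponent (or don't appear), so by the two-squares theorem n IS expressible as a sum of two squares.
Step 3: Build a representation. Here n = 17 · 29 · 89 is a product of primes ≡ 1 (mod 4). Each prime p ≡ 1 (mod 4) is itself a sum of two squares; find a² by testing p − a² for a perfect square:
  17: 17 − 1² = 16 = 4² ⇒ 17 = 1² + 4².
  29: 29 − 1² = 28, 29 − 2² = 25 = 5² ⇒ 29 = 2² + 5².
  89: 89 − 1² = 88, 89 − 2² = 85, 89 − 3² = 80, 89 − 4² = 73, 89 − 5² = 64 = 8² ⇒ 89 = 5² + 8².
  Combine using the Brahmagupta–Fibonacci identity (a² + b²)(c² + d²) = (ac − bd)² + (ad + bc)² = (ac + bd)² + (ad − bc)²:
  17 · 29 = 493: from (1² + 4²)(2² + 5²), take (1·2 − 4·5, 1·5 + 4·2) = (2 − 20, 5 + 8) = (-18, 13); dropping signs (only squares matter) gives (18, 13); check 18² + 13² = 324 + 169 = 493 ✓.
  493 · 89 = 43877: from (18² + 13²)(5² + 8²), take (18·5 − 13·8, 18·8 + 13·5) = (90 − 104, 144 + 65) = (-14, 209); dropping signs (only squares matter) gives (14, 209); check 14² + 209² = 196 + 43681 = 43877 ✓.
Step 4: Order so x ≤ y and verify: 14² + 209² = 196 + 43681 = 43877 = n. ✓

n = 43877 = 14² + 209² (one valid representation with x ≤ y).


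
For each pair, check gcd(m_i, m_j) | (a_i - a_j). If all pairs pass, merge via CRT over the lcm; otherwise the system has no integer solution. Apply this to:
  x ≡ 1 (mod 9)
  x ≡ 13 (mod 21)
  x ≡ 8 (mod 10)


Moduli 9, 21, 10 are not pairwise coprime, so CRT works modulo lcm(m_i) when all pairwise compatibility conditions hold.
Pairwise compatibility: gcd(m_i, m_j) must divide a_i - a_j for every pair.
Merge one congruence at a time:
  Start: x ≡ 1 (mod 9).
  Combine with x ≡ 13 (mod 21): gcd(9, 21) = 3; 13 - 1 = 12, which IS divisible by 3, so compatible.
    Write x = 1 + 9·t and substitute into x ≡ 13 (mod 21): 9·t ≡ 13 − 1 = 12 (mod 21).
    Divide the congruence (and modulus) by g = 3: 3·t ≡ 4 (mod 7).
    The inverse of 3 mod 7 is 5 (since 3·5 = 15 = 2·7 + 1), so t ≡ 5·4 = 20 ≡ 6 (mod 7).
    Then x = 1 + 9·6 = 55, valid modulo lcm(9, 21) = 63: x ≡ 55 (mod 63).
  Combine with x ≡ 8 (mod 10): gcd(63, 10) = 1; 8 - 55 = -47, which IS divisible by 1, so compatible.
    Write x = 55 + 63·t and substitute into x ≡ 8 (mod 10): 63·t ≡ 8 − 55 = -47 (mod 10).
    Reduce coefficients mod 10: 3·t ≡ 3 (mod 10).
    The inverse of 3 mod 10 is 7 (since 3·7 = 21 = 2·10 + 1), so t ≡ 7·3 = 21 ≡ 1 (mod 10).
    Then x = 55 + 63·1 = 118, valid modulo lcm(63, 10) = 630: x ≡ 118 (mod 630).
Verify: 118 mod 9 = 1, 118 mod 21 = 13, 118 mod 10 = 8.

x ≡ 118 (mod 630).


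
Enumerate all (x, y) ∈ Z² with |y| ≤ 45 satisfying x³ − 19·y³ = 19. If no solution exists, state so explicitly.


The equation is x³ - 19y³ = 19. For fixed y, x³ = 19·y³ + 19, so a solution requires the RHS to be a perfect cube.
Strategy: iterate y from -45 to 45, compute RHS = 19·y³ + 19, and check whether it is a (positive or negative) perfect cube.
Check small values of y:
  y = 0: RHS = 19 is not a perfect cube.
  y = 1: RHS = 38 is not a perfect cube.
  y = -1: RHS = 0 = (0)³ ⇒ x = 0 works.
  y = 2: RHS = 171 is not a perfect cube.
  y = -2: RHS = -133 is not a perfect cube.
  y = 3: RHS = 532 is not a perfect cube.
  y = -3: RHS = -494 is not a perfect cube.
Continuing the search up to |y| = 45 finds no further solutions beyond those listed.
Collected solutions: (0, -1).

Solutions (with |y| ≤ 45): (0, -1).


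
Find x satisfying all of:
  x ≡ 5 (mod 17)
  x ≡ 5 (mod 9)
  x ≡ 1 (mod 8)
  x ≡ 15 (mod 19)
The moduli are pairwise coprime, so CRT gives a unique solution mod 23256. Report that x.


Product of moduli M = 17 · 9 · 8 · 19 = 23256.
Merge one congruence at a time:
  Start: x ≡ 5 (mod 17).
  Combine with x ≡ 5 (mod 9); new modulus lcm = 153.
    Write x = 5 + 17·t and substitute into x ≡ 5 (mod 9): 17·t ≡ 5 − 5 = 0 (mod 9).
    Reduce coefficients mod 9: 8·t ≡ 0 (mod 9).
    The inverse of 8 mod 9 is 8 (since 8·8 = 64 = 7·9 + 1), so t ≡ 8·0 = 0 ≡ 0 (mod 9).
    Then x = 5 + 17·0 = 5, valid modulo lcm(17, 9) = 153: x ≡ 5 (mod 153).
  Combine with x ≡ 1 (mod 8); new modulus lcm = 1224.
    Write x = 5 + 153·t and substitute into x ≡ 1 (mod 8): 153·t ≡ 1 − 5 = -4 (mod 8).
    Reduce coefficients mod 8: 1·t ≡ 4 (mod 8).
    So t ≡ 4 (mod 8).
    Then x = 5 + 153·4 = 617, valid modulo lcm(153, 8) = 1224: x ≡ 617 (mod 1224).
  Combine with x ≡ 15 (mod 19); new modulus lcm = 23256.
    Write x = 617 + 1224·t and substitute into x ≡ 15 (mod 19): 1224·t ≡ 15 − 617 = -602 (mod 19).
    Reduce coefficients mod 19: 8·t ≡ 6 (mod 19).
    The inverse of 8 mod 19 is 12 (since 8·12 = 96 = 5·19 + 1), so t ≡ 12·6 = 72 ≡ 15 (mod 19).
    Then x = 617 + 1224·15 = 18977, valid modulo lcm(1224, 19) = 23256: x ≡ 18977 (mod 23256).
Verify against each original: 18977 mod 17 = 5, 18977 mod 9 = 5, 18977 mod 8 = 1, 18977 mod 19 = 15.

x ≡ 18977 (mod 23256).


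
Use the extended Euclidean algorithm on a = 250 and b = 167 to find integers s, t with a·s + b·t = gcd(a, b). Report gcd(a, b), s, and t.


Euclidean algorithm on (250, 167) — divide until remainder is 0:
  250 = 1 · 167 + 83
  167 = 2 · 83 + 1
  83 = 83 · 1 + 0
gcd(250, 167) = 1.
Track Bezout coefficients alongside the remainders: start with r₀ = 250 = a·1 + b·0 (s = 1, t = 0) and r₁ = 167 = a·0 + b·1 (s = 0, t = 1); each new remainder r_{k+1} = r_{k-1} − q_k·r_k inherits s_{k+1} = s_{k-1} − q_k·s_k, t_{k+1} = t_{k-1} − q_k·t_k, so r_k = a·s_k + b·t_k at every step:
  q = 1: r = 83, s = 1 − 1·0 = 1, t = 0 − 1·1 = -1  (check: 250·1 + 167·(-1) = 83)
  q = 2: r = 1, s = 0 − 2·1 = -2, t = 1 − 2·(-1) = 3  (check: 250·(-2) + 167·3 = 1)
The row with r = 1 (the gcd) gives the Bezout coefficients s = -2, t = 3.
Result: 250 · (-2) + 167 · (3) = 1.

gcd(250, 167) = 1; s = -2, t = 3 (check: 250·(-2) + 167·3 = 1).


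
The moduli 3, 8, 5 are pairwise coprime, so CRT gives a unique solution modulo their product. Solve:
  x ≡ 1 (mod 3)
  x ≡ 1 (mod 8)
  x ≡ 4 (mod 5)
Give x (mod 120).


Moduli 3, 8, 5 are pairwise coprime; by CRT there is a unique solution modulo M = 3 · 8 · 5 = 120.
Solve pairwise, accumulating the modulus:
  Start with x ≡ 1 (mod 3).
  Combine with x ≡ 1 (mod 8): since gcd(3, 8) = 1, we get a unique residue mod 24.
    Write x = 1 + 3·t and substitute into x ≡ 1 (mod 8): 3·t ≡ 1 − 1 = 0 (mod 8).
    The inverse of 3 mod 8 is 3 (since 3·3 = 9 = 1·8 + 1), so t ≡ 3·0 = 0 ≡ 0 (mod 8).
    Then x = 1 + 3·0 = 1, valid modulo lcm(3, 8) = 24: x ≡ 1 (mod 24).
  Combine with x ≡ 4 (mod 5): since gcd(24, 5) = 1, we get a unique residue mod 120.
    Write x = 1 + 24·t and substitute into x ≡ 4 (mod 5): 24·t ≡ 4 − 1 = 3 (mod 5).
    Reduce coefficients mod 5: 4·t ≡ 3 (mod 5).
    The inverse of 4 mod 5 is 4 (since 4·4 = 16 = 3·5 + 1), so t ≡ 4·3 = 12 ≡ 2 (mod 5).
    Then x = 1 + 24·2 = 49, valid modulo lcm(24, 5) = 120: x ≡ 49 (mod 120).
Verify: 49 mod 3 = 1 ✓, 49 mod 8 = 1 ✓, 49 mod 5 = 4 ✓.

x ≡ 49 (mod 120).


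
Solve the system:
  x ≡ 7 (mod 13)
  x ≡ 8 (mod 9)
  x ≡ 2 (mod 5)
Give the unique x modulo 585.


Moduli 13, 9, 5 are pairwise coprime; by CRT there is a unique solution modulo M = 13 · 9 · 5 = 585.
Solve pairwise, accumulating the modulus:
  Start with x ≡ 7 (mod 13).
  Combine with x ≡ 8 (mod 9): since gcd(13, 9) = 1, we get a unique residue mod 117.
    Write x = 7 + 13·t and substitute into x ≡ 8 (mod 9): 13·t ≡ 8 − 7 = 1 (mod 9).
    Reduce coefficients mod 9: 4·t ≡ 1 (mod 9).
    The inverse of 4 mod 9 is 7 (since 4·7 = 28 = 3·9 + 1), so t ≡ 7·1 = 7 ≡ 7 (mod 9).
    Then x = 7 + 13·7 = 98, valid modulo lcm(13, 9) = 117: x ≡ 98 (mod 117).
  Combine with x ≡ 2 (mod 5): since gcd(117, 5) = 1, we get a unique residue mod 585.
    Write x = 98 + 117·t and substitute into x ≡ 2 (mod 5): 117·t ≡ 2 − 98 = -96 (mod 5).
    Reduce coefficients mod 5: 2·t ≡ 4 (mod 5).
    The inverse of 2 mod 5 is 3 (since 2·3 = 6 = 1·5 + 1), so t ≡ 3·4 = 12 ≡ 2 (mod 5).
    Then x = 98 + 117·2 = 332, valid modulo lcm(117, 5) = 585: x ≡ 332 (mod 585).
Verify: 332 mod 13 = 7 ✓, 332 mod 9 = 8 ✓, 332 mod 5 = 2 ✓.

x ≡ 332 (mod 585).


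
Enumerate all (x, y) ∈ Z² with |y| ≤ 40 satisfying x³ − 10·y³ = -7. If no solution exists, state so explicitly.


The equation is x³ - 10y³ = -7. For fixed y, x³ = 10·y³ − 7, so a solution requires the RHS to be a perfect cube.
Strategy: iterate y from -40 to 40, compute RHS = 10·y³ − 7, and check whether it is a (positive or negative) perfect cube.
Check small values of y:
  y = 0: RHS = -7 is not a perfect cube.
  y = 1: RHS = 3 is not a perfect cube.
  y = -1: RHS = -17 is not a perfect cube.
  y = 2: RHS = 73 is not a perfect cube.
  y = -2: RHS = -87 is not a perfect cube.
  y = 3: RHS = 263 is not a perfect cube.
  y = -3: RHS = -277 is not a perfect cube.
Continuing the search up to |y| = 40 finds no solutions either.
No (x, y) in the scanned range satisfies the equation.

No integer solutions with |y| ≤ 40.


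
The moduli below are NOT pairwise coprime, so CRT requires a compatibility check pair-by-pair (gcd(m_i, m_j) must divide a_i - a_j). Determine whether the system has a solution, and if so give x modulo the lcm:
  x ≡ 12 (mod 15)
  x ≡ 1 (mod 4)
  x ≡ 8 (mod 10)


Moduli 15, 4, 10 are not pairwise coprime, so CRT works modulo lcm(m_i) when all pairwise compatibility conditions hold.
Pairwise compatibility: gcd(m_i, m_j) must divide a_i - a_j for every pair.
Merge one congruence at a time:
  Start: x ≡ 12 (mod 15).
  Combine with x ≡ 1 (mod 4): gcd(15, 4) = 1; 1 - 12 = -11, which IS divisible by 1, so compatible.
    Write x = 12 + 15·t and substitute into x ≡ 1 (mod 4): 15·t ≡ 1 − 12 = -11 (mod 4).
    Reduce coefficients mod 4: 3·t ≡ 1 (mod 4).
    The inverse of 3 mod 4 is 3 (since 3·3 = 9 = 2·4 + 1), so t ≡ 3·1 = 3 ≡ 3 (mod 4).
    Then x = 12 + 15·3 = 57, valid modulo lcm(15, 4) = 60: x ≡ 57 (mod 60).
  Combine with x ≡ 8 (mod 10): gcd(60, 10) = 10, and 8 - 57 = -49 is NOT divisible by 10.
    ⇒ system is inconsistent (no integer solution).

No solution (the system is inconsistent).


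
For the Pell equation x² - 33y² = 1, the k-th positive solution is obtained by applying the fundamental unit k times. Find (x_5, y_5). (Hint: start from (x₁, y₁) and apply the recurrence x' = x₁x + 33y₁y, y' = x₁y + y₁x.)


Step 1: Find the fundamental solution (x₁, y₁) of x² - 33y² = 1.
  Expand √33 as a continued fraction. a₀ = ⌊√33⌋ = 5; iterate m_{k+1} = d_k·a_k − m_k, d_{k+1} = (33 − m_{k+1}²)/d_k, a_{k+1} = ⌊(a₀ + m_{k+1})/d_{k+1}⌋ (starting m₀ = 0, d₀ = 1), with convergents p_k = a_k·p_{k-1} + p_{k-2}, q_k = a_k·q_{k-1} + q_{k-2} (p₋₁ = 1, q₋₁ = 0):
  k = 0: a₀ = 5; p₀/q₀ = 5/1; p₀² − 33·q₀² = 25 − 33 = -8.
  k = 1: m = 5, d = 8, a = ⌊(5 + 5)/8⌋ = 1; p/q = (1·5 + 1)/(1·1 + 0) = 6/1; p² − 33·q² = 36 − 33 = 3.
  k = 2: m = 3, d = 3, a = ⌊(5 + 3)/3⌋ = 2; p/q = (2·6 + 5)/(2·1 + 1) = 17/3; p² − 33·q² = 289 − 297 = -8.
  k = 3: m = 3, d = 8, a = ⌊(5 + 3)/8⌋ = 1; p/q = (1·17 + 6)/(1·3 + 1) = 23/4; p² − 33·q² = 529 − 528 = 1.
  The first convergent with p² − 33·q² = 1 gives the fundamental solution (x₁, y₁) = (23, 4).
Step 2: Apply the recurrence (x_{n+1}, y_{n+1}) = (x₁x_n + 33y₁y_n, x₁y_n + y₁x_n) repeatedly.
  From (x_1, y_1) = (23, 4): x_2 = 23·23 + 33·4·4 = 1057; y_2 = 23·4 + 4·23 = 184.
  From (x_2, y_2) = (1057, 184): x_3 = 23·1057 + 33·4·184 = 48599; y_3 = 23·184 + 4·1057 = 8460.
  From (x_3, y_3) = (48599, 8460): x_4 = 23·48599 + 33·4·8460 = 2234497; y_4 = 23·8460 + 4·48599 = 388976.
  From (x_4, y_4) = (2234497, 388976): x_5 = 23·2234497 + 33·4·388976 = 102738263; y_5 = 23·388976 + 4·2234497 = 17884436.
Step 3: Verify x_5² - 33·y_5² = 10555150684257169 - 10555150684257168 = 1 (should be 1). ✓

(x_1, y_1) = (23, 4); (x_5, y_5) = (102738263, 17884436).


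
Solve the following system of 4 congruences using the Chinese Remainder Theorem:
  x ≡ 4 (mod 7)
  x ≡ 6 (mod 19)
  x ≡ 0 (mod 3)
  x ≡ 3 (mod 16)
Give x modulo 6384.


Product of moduli M = 7 · 19 · 3 · 16 = 6384.
Merge one congruence at a time:
  Start: x ≡ 4 (mod 7).
  Combine with x ≡ 6 (mod 19); new modulus lcm = 133.
    Write x = 4 + 7·t and substitute into x ≡ 6 (mod 19): 7·t ≡ 6 − 4 = 2 (mod 19).
    The inverse of 7 mod 19 is 11 (since 7·11 = 77 = 4·19 + 1), so t ≡ 11·2 = 22 ≡ 3 (mod 19).
    Then x = 4 + 7·3 = 25, valid modulo lcm(7, 19) = 133: x ≡ 25 (mod 133).
  Combine with x ≡ 0 (mod 3); new modulus lcm = 399.
    Write x = 25 + 133·t and substitute into x ≡ 0 (mod 3): 133·t ≡ 0 − 25 = -25 (mod 3).
    Reduce coefficients mod 3: 1·t ≡ 2 (mod 3).
    So t ≡ 2 (mod 3).
    Then x = 25 + 133·2 = 291, valid modulo lcm(133, 3) = 399: x ≡ 291 (mod 399).
  Combine with x ≡ 3 (mod 16); new modulus lcm = 6384.
    Write x = 291 + 399·t and substitute into x ≡ 3 (mod 16): 399·t ≡ 3 − 291 = -288 (mod 16).
    Reduce coefficients mod 16: 15·t ≡ 0 (mod 16).
    The inverse of 15 mod 16 is 15 (since 15·15 = 225 = 14·16 + 1), so t ≡ 15·0 = 0 ≡ 0 (mod 16).
    Then x = 291 + 399·0 = 291, valid modulo lcm(399, 16) = 6384: x ≡ 291 (mod 6384).
Verify against each original: 291 mod 7 = 4, 291 mod 19 = 6, 291 mod 3 = 0, 291 mod 16 = 3.

x ≡ 291 (mod 6384).


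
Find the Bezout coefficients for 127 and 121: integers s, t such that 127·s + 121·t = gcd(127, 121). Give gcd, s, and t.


Euclidean algorithm on (127, 121) — divide until remainder is 0:
  127 = 1 · 121 + 6
  121 = 20 · 6 + 1
  6 = 6 · 1 + 0
gcd(127, 121) = 1.
Track Bezout coefficients alongside the remainders: start with r₀ = 127 = a·1 + b·0 (s = 1, t = 0) and r₁ = 121 = a·0 + b·1 (s = 0, t = 1); each new remainder r_{k+1} = r_{k-1} − q_k·r_k inherits s_{k+1} = s_{k-1} − q_k·s_k, t_{k+1} = t_{k-1} − q_k·t_k, so r_k = a·s_k + b·t_k at every step:
  q = 1: r = 6, s = 1 − 1·0 = 1, t = 0 − 1·1 = -1  (check: 127·1 + 121·(-1) = 6)
  q = 20: r = 1, s = 0 − 20·1 = -20, t = 1 − 20·(-1) = 21  (check: 127·(-20) + 121·21 = 1)
The row with r = 1 (the gcd) gives the Bezout coefficients s = -20, t = 21.
Result: 127 · (-20) + 121 · (21) = 1.

gcd(127, 121) = 1; s = -20, t = 21 (check: 127·(-20) + 121·21 = 1).


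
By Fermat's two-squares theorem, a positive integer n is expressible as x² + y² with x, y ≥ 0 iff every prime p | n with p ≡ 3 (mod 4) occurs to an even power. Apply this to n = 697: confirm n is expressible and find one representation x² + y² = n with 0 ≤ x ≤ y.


Step 1: Factor n = 697 = 17 · 41.
Step 2: Check the mod-4 condition on each prime factor: 17 ≡ 1 (mod 4), exponent 1; 41 ≡ 1 (mod 4), exponent 1.
All primes ≡ 3 (mod 4) appear to even exponent (or don't appear), so by the two-squares theorem n IS expressible as a sum of two squares.
Step 3: Build a representation. Here n = 17 · 41 is a product of primes ≡ 1 (mod 4). Each prime p ≡ 1 (mod 4) is itself a sum of two squares; find a² by testing p − a² for a perfect square:
  17: 17 − 1² = 16 = 4² ⇒ 17 = 1² + 4².
  41: 41 − 1² = 40, 41 − 2² = 37, 41 − 3² = 32, 41 − 4² = 25 = 5² ⇒ 41 = 4² + 5².
  Combine using the Brahmagupta–Fibonacci identity (a² + b²)(c² + d²) = (ac − bd)² + (ad + bc)² = (ac + bd)² + (ad − bc)²:
  17 · 41 = 697: from (1² + 4²)(4² + 5²), take (1·4 − 4·5, 1·5 + 4·4) = (4 − 20, 5 + 16) = (-16, 21); dropping signs (only squares matter) gives (16, 21); check 16² + 21² = 256 + 441 = 697 ✓.
Step 4: Order so x ≤ y and verify: 16² + 21² = 256 + 441 = 697 = n. ✓

n = 697 = 16² + 21² (one valid representation with x ≤ y).


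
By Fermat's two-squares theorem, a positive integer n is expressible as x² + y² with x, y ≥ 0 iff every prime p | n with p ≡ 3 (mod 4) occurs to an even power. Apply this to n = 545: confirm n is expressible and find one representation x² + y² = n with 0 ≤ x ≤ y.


Step 1: Factor n = 545 = 5 · 109.
Step 2: Check the mod-4 condition on each prime factor: 5 ≡ 1 (mod 4), exponent 1; 109 ≡ 1 (mod 4), exponent 1.
All primes ≡ 3 (mod 4) appear to even exponent (or don't appear), so by the two-squares theorem n IS expressible as a sum of two squares.
Step 3: Build a representation. Here n = 5 · 109 is a product of primes ≡ 1 (mod 4). Each prime p ≡ 1 (mod 4) is itself a sum of two squares; find a² by testing p − a² for a perfect square:
  5: 5 − 1² = 4 = 2² ⇒ 5 = 1² + 2².
  109: 109 − 1² = 108, 109 − 2² = 105, 109 − 3² = 100 = 10² ⇒ 109 = 3² + 10².
  Combine using the Brahmagupta–Fibonacci identity (a² + b²)(c² + d²) = (ac − bd)² + (ad + bc)² = (ac + bd)² + (ad − bc)²:
  5 · 109 = 545: from (1² + 2²)(3² + 10²), take (1·3 − 2·10, 1·10 + 2·3) = (3 − 20, 10 + 6) = (-17, 16); dropping signs (only squares matter) gives (17, 16); check 17² + 16² = 289 + 256 = 545 ✓.
Step 4: Order so x ≤ y and verify: 16² + 17² = 256 + 289 = 545 = n. ✓

n = 545 = 16² + 17² (one valid representation with x ≤ y).


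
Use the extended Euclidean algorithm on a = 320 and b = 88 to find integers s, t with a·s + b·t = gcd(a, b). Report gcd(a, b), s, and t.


Euclidean algorithm on (320, 88) — divide until remainder is 0:
  320 = 3 · 88 + 56
  88 = 1 · 56 + 32
  56 = 1 · 32 + 24
  32 = 1 · 24 + 8
  24 = 3 · 8 + 0
gcd(320, 88) = 8.
Track Bezout coefficients alongside the remainders: start with r₀ = 320 = a·1 + b·0 (s = 1, t = 0) and r₁ = 88 = a·0 + b·1 (s = 0, t = 1); each new remainder r_{k+1} = r_{k-1} − q_k·r_k inherits s_{k+1} = s_{k-1} − q_k·s_k, t_{k+1} = t_{k-1} − q_k·t_k, so r_k = a·s_k + b·t_k at every step:
  q = 3: r = 56, s = 1 − 3·0 = 1, t = 0 − 3·1 = -3  (check: 320·1 + 88·(-3) = 56)
  q = 1: r = 32, s = 0 − 1·1 = -1, t = 1 − 1·(-3) = 4  (check: 320·(-1) + 88·4 = 32)
  q = 1: r = 24, s = 1 − 1·(-1) = 2, t = -3 − 1·4 = -7  (check: 320·2 + 88·(-7) = 24)
  q = 1: r = 8, s = -1 − 1·2 = -3, t = 4 − 1·(-7) = 11  (check: 320·(-3) + 88·11 = 8)
The row with r = 8 (the gcd) gives the Bezout coefficients s = -3, t = 11.
Result: 320 · (-3) + 88 · (11) = 8.

gcd(320, 88) = 8; s = -3, t = 11 (check: 320·(-3) + 88·11 = 8).


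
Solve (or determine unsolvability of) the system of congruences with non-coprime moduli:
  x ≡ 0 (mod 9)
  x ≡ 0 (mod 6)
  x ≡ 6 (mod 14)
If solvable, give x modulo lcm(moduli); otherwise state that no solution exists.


Moduli 9, 6, 14 are not pairwise coprime, so CRT works modulo lcm(m_i) when all pairwise compatibility conditions hold.
Pairwise compatibility: gcd(m_i, m_j) must divide a_i - a_j for every pair.
Merge one congruence at a time:
  Start: x ≡ 0 (mod 9).
  Combine with x ≡ 0 (mod 6): gcd(9, 6) = 3; 0 - 0 = 0, which IS divisible by 3, so compatible.
    Write x = 0 + 9·t and substitute into x ≡ 0 (mod 6): 9·t ≡ 0 − 0 = 0 (mod 6).
    Divide the congruence (and modulus) by g = 3: 3·t ≡ 0 (mod 2).
    Reduce coefficients mod 2: 1·t ≡ 0 (mod 2).
    So t ≡ 0 (mod 2).
    Then x = 0 + 9·0 = 0, valid modulo lcm(9, 6) = 18: x ≡ 0 (mod 18).
  Combine with x ≡ 6 (mod 14): gcd(18, 14) = 2; 6 - 0 = 6, which IS divisible by 2, so compatible.
    Write x = 0 + 18·t and substitute into x ≡ 6 (mod 14): 18·t ≡ 6 − 0 = 6 (mod 14).
    Divide the congruence (and modulus) by g = 2: 9·t ≡ 3 (mod 7).
    Reduce coefficients mod 7: 2·t ≡ 3 (mod 7).
    The inverse of 2 mod 7 is 4 (since 2·4 = 8 = 1·7 + 1), so t ≡ 4·3 = 12 ≡ 5 (mod 7).
    Then x = 0 + 18·5 = 90, valid modulo lcm(18, 14) = 126: x ≡ 90 (mod 126).
Verify: 90 mod 9 = 0, 90 mod 6 = 0, 90 mod 14 = 6.

x ≡ 90 (mod 126).


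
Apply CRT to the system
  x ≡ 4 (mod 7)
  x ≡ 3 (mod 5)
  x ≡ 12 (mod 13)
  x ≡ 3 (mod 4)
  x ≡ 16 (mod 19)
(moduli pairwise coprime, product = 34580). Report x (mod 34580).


Product of moduli M = 7 · 5 · 13 · 4 · 19 = 34580.
Merge one congruence at a time:
  Start: x ≡ 4 (mod 7).
  Combine with x ≡ 3 (mod 5); new modulus lcm = 35.
    Write x = 4 + 7·t and substitute into x ≡ 3 (mod 5): 7·t ≡ 3 − 4 = -1 (mod 5).
    Reduce coefficients mod 5: 2·t ≡ 4 (mod 5).
    The inverse of 2 mod 5 is 3 (since 2·3 = 6 = 1·5 + 1), so t ≡ 3·4 = 12 ≡ 2 (mod 5).
    Then x = 4 + 7·2 = 18, valid modulo lcm(7, 5) = 35: x ≡ 18 (mod 35).
  Combine with x ≡ 12 (mod 13); new modulus lcm = 455.
    Write x = 18 + 35·t and substitute into x ≡ 12 (mod 13): 35·t ≡ 12 − 18 = -6 (mod 13).
    Reduce coefficients mod 13: 9·t ≡ 7 (mod 13).
    The inverse of 9 mod 13 is 3 (since 9·3 = 27 = 2·13 + 1), so t ≡ 3·7 = 21 ≡ 8 (mod 13).
    Then x = 18 + 35·8 = 298, valid modulo lcm(35, 13) = 455: x ≡ 298 (mod 455).
  Combine with x ≡ 3 (mod 4); new modulus lcm = 1820.
    Write x = 298 + 455·t and substitute into x ≡ 3 (mod 4): 455·t ≡ 3 − 298 = -295 (mod 4).
    Reduce coefficients mod 4: 3·t ≡ 1 (mod 4).
    The inverse of 3 mod 4 is 3 (since 3·3 = 9 = 2·4 + 1), so t ≡ 3·1 = 3 ≡ 3 (mod 4).
    Then x = 298 + 455·3 = 1663, valid modulo lcm(455, 4) = 1820: x ≡ 1663 (mod 1820).
  Combine with x ≡ 16 (mod 19); new modulus lcm = 34580.
    Write x = 1663 + 1820·t and substitute into x ≡ 16 (mod 19): 1820·t ≡ 16 − 1663 = -1647 (mod 19).
    Reduce coefficients mod 19: 15·t ≡ 6 (mod 19).
    The inverse of 15 mod 19 is 14 (since 15·14 = 210 = 11·19 + 1), so t ≡ 14·6 = 84 ≡ 8 (mod 19).
    Then x = 1663 + 1820·8 = 16223, valid modulo lcm(1820, 19) = 34580: x ≡ 16223 (mod 34580).
Verify against each original: 16223 mod 7 = 4, 16223 mod 5 = 3, 16223 mod 13 = 12, 16223 mod 4 = 3, 16223 mod 19 = 16.

x ≡ 16223 (mod 34580).


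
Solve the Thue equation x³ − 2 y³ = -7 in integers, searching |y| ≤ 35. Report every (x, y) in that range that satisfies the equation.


The equation is x³ - 2y³ = -7. For fixed y, x³ = 2·y³ − 7, so a solution requires the RHS to be a perfect cube.
Strategy: iterate y from -35 to 35, compute RHS = 2·y³ − 7, and check whether it is a (positive or negative) perfect cube.
Check small values of y:
  y = 0: RHS = -7 is not a perfect cube.
  y = 1: RHS = -5 is not a perfect cube.
  y = -1: RHS = -9 is not a perfect cube.
  y = 2: RHS = 9 is not a perfect cube.
  y = -2: RHS = -23 is not a perfect cube.
  y = 3: RHS = 47 is not a perfect cube.
  y = -3: RHS = -61 is not a perfect cube.
Continuing the search up to |y| = 35 finds no solutions either.
No (x, y) in the scanned range satisfies the equation.

No integer solutions with |y| ≤ 35.


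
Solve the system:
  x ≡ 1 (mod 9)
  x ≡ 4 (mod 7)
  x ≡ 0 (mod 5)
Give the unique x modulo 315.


Moduli 9, 7, 5 are pairwise coprime; by CRT there is a unique solution modulo M = 9 · 7 · 5 = 315.
Solve pairwise, accumulating the modulus:
  Start with x ≡ 1 (mod 9).
  Combine with x ≡ 4 (mod 7): since gcd(9, 7) = 1, we get a unique residue mod 63.
    Write x = 1 + 9·t and substitute into x ≡ 4 (mod 7): 9·t ≡ 4 − 1 = 3 (mod 7).
    Reduce coefficients mod 7: 2·t ≡ 3 (mod 7).
    The inverse of 2 mod 7 is 4 (since 2·4 = 8 = 1·7 + 1), so t ≡ 4·3 = 12 ≡ 5 (mod 7).
    Then x = 1 + 9·5 = 46, valid modulo lcm(9, 7) = 63: x ≡ 46 (mod 63).
  Combine with x ≡ 0 (mod 5): since gcd(63, 5) = 1, we get a unique residue mod 315.
    Write x = 46 + 63·t and substitute into x ≡ 0 (mod 5): 63·t ≡ 0 − 46 = -46 (mod 5).
    Reduce coefficients mod 5: 3·t ≡ 4 (mod 5).
    The inverse of 3 mod 5 is 2 (since 3·2 = 6 = 1·5 + 1), so t ≡ 2·4 = 8 ≡ 3 (mod 5).
    Then x = 46 + 63·3 = 235, valid modulo lcm(63, 5) = 315: x ≡ 235 (mod 315).
Verify: 235 mod 9 = 1 ✓, 235 mod 7 = 4 ✓, 235 mod 5 = 0 ✓.

x ≡ 235 (mod 315).


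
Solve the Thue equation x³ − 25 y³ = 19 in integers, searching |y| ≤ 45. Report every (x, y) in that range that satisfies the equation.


The equation is x³ - 25y³ = 19. For fixed y, x³ = 25·y³ + 19, so a solution requires the RHS to be a perfect cube.
Strategy: iterate y from -45 to 45, compute RHS = 25·y³ + 19, and check whether it is a (positive or negative) perfect cube.
Check small values of y:
  y = 0: RHS = 19 is not a perfect cube.
  y = 1: RHS = 44 is not a perfect cube.
  y = -1: RHS = -6 is not a perfect cube.
  y = 2: RHS = 219 is not a perfect cube.
  y = -2: RHS = -181 is not a perfect cube.
  y = 3: RHS = 694 is not a perfect cube.
  y = -3: RHS = -656 is not a perfect cube.
Continuing the search up to |y| = 45 finds no solutions either.
No (x, y) in the scanned range satisfies the equation.

No integer solutions with |y| ≤ 45.


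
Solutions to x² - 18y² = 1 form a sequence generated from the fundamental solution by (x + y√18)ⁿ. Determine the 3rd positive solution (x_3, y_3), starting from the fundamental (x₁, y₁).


Step 1: Find the fundamental solution (x₁, y₁) of x² - 18y² = 1.
  Expand √18 as a continued fraction. a₀ = ⌊√18⌋ = 4; iterate m_{k+1} = d_k·a_k − m_k, d_{k+1} = (18 − m_{k+1}²)/d_k, a_{k+1} = ⌊(a₀ + m_{k+1})/d_{k+1}⌋ (starting m₀ = 0, d₀ = 1), with convergents p_k = a_k·p_{k-1} + p_{k-2}, q_k = a_k·q_{k-1} + q_{k-2} (p₋₁ = 1, q₋₁ = 0):
  k = 0: a₀ = 4; p₀/q₀ = 4/1; p₀² − 18·q₀² = 16 − 18 = -2.
  k = 1: m = 4, d = 2, a = ⌊(4 + 4)/2⌋ = 4; p/q = (4·4 + 1)/(4·1 + 0) = 17/4; p² − 18·q² = 289 − 288 = 1.
  The first convergent with p² − 18·q² = 1 gives the fundamental solution (x₁, y₁) = (17, 4).
Step 2: Apply the recurrence (x_{n+1}, y_{n+1}) = (x₁x_n + 18y₁y_n, x₁y_n + y₁x_n) repeatedly.
  From (x_1, y_1) = (17, 4): x_2 = 17·17 + 18·4·4 = 577; y_2 = 17·4 + 4·17 = 136.
  From (x_2, y_2) = (577, 136): x_3 = 17·577 + 18·4·136 = 19601; y_3 = 17·136 + 4·577 = 4620.
Step 3: Verify x_3² - 18·y_3² = 384199201 - 384199200 = 1 (should be 1). ✓

(x_1, y_1) = (17, 4); (x_3, y_3) = (19601, 4620).


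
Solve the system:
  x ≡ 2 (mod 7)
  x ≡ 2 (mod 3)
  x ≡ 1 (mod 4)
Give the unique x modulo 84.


Moduli 7, 3, 4 are pairwise coprime; by CRT there is a unique solution modulo M = 7 · 3 · 4 = 84.
Solve pairwise, accumulating the modulus:
  Start with x ≡ 2 (mod 7).
  Combine with x ≡ 2 (mod 3): since gcd(7, 3) = 1, we get a unique residue mod 21.
    Write x = 2 + 7·t and substitute into x ≡ 2 (mod 3): 7·t ≡ 2 − 2 = 0 (mod 3).
    Reduce coefficients mod 3: 1·t ≡ 0 (mod 3).
    So t ≡ 0 (mod 3).
    Then x = 2 + 7·0 = 2, valid modulo lcm(7, 3) = 21: x ≡ 2 (mod 21).
  Combine with x ≡ 1 (mod 4): since gcd(21, 4) = 1, we get a unique residue mod 84.
    Write x = 2 + 21·t and substitute into x ≡ 1 (mod 4): 21·t ≡ 1 − 2 = -1 (mod 4).
    Reduce coefficients mod 4: 1·t ≡ 3 (mod 4).
    So t ≡ 3 (mod 4).
    Then x = 2 + 21·3 = 65, valid modulo lcm(21, 4) = 84: x ≡ 65 (mod 84).
Verify: 65 mod 7 = 2 ✓, 65 mod 3 = 2 ✓, 65 mod 4 = 1 ✓.

x ≡ 65 (mod 84).


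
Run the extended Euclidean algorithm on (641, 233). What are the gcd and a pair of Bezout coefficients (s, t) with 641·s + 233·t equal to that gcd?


Euclidean algorithm on (641, 233) — divide until remainder is 0:
  641 = 2 · 233 + 175
  233 = 1 · 175 + 58
  175 = 3 · 58 + 1
  58 = 58 · 1 + 0
gcd(641, 233) = 1.
Track Bezout coefficients alongside the remainders: start with r₀ = 641 = a·1 + b·0 (s = 1, t = 0) and r₁ = 233 = a·0 + b·1 (s = 0, t = 1); each new remainder r_{k+1} = r_{k-1} − q_k·r_k inherits s_{k+1} = s_{k-1} − q_k·s_k, t_{k+1} = t_{k-1} − q_k·t_k, so r_k = a·s_k + b·t_k at every step:
  q = 2: r = 175, s = 1 − 2·0 = 1, t = 0 − 2·1 = -2  (check: 641·1 + 233·(-2) = 175)
  q = 1: r = 58, s = 0 − 1·1 = -1, t = 1 − 1·(-2) = 3  (check: 641·(-1) + 233·3 = 58)
  q = 3: r = 1, s = 1 − 3·(-1) = 4, t = -2 − 3·3 = -11  (check: 641·4 + 233·(-11) = 1)
The row with r = 1 (the gcd) gives the Bezout coefficients s = 4, t = -11.
Result: 641 · (4) + 233 · (-11) = 1.

gcd(641, 233) = 1; s = 4, t = -11 (check: 641·4 + 233·(-11) = 1).


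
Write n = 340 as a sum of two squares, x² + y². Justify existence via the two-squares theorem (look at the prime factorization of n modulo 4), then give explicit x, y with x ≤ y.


Step 1: Factor n = 340 = 2^2 · 5 · 17.
Step 2: Check the mod-4 condition on each prime factor: 2 = 2 (special); 5 ≡ 1 (mod 4), exponent 1; 17 ≡ 1 (mod 4), exponent 1.
All primes ≡ 3 (mod 4) appear to even exponent (or don't appear), so by the two-squares theorem n IS expressible as a sum of two squares.
Step 3: Build a representation. Group n = k² · m with k = 2 and m = 5 · 17 = 85 (a product of primes ≡ 1 (mod 4)); a representation of m scales to one of n via (k·x)² + (k·y)² = k²(x² + y²). Each prime p ≡ 1 (mod 4) is itself a sum of two squares; find a² by testing p − a² for a perfect square:
  5: 5 − 1² = 4 = 2² ⇒ 5 = 1² + 2².
  17: 17 − 1² = 16 = 4² ⇒ 17 = 1² + 4².
  Combine using the Brahmagupta–Fibonacci identity (a² + b²)(c² + d²) = (ac − bd)² + (ad + bc)² = (ac + bd)² + (ad − bc)²:
  5 · 17 = 85: from (1² + 2²)(1² + 4²), take (1·1 − 2·4, 1·4 + 2·1) = (1 − 8, 4 + 2) = (-7, 6); dropping signs (only squares matter) gives (7, 6); check 7² + 6² = 49 + 36 = 85 ✓.
  Scale by k = 2: (2·7, 2·6) = (14, 12).
Step 4: Order so x ≤ y and verify: 12² + 14² = 144 + 196 = 340 = n. ✓

n = 340 = 12² + 14² (one valid representation with x ≤ y).


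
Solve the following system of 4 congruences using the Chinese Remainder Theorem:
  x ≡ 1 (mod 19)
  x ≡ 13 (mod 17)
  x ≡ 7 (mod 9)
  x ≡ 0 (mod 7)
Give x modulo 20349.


Product of moduli M = 19 · 17 · 9 · 7 = 20349.
Merge one congruence at a time:
  Start: x ≡ 1 (mod 19).
  Combine with x ≡ 13 (mod 17); new modulus lcm = 323.
    Write x = 1 + 19·t and substitute into x ≡ 13 (mod 17): 19·t ≡ 13 − 1 = 12 (mod 17).
    Reduce coefficients mod 17: 2·t ≡ 12 (mod 17).
    The inverse of 2 mod 17 is 9 (since 2·9 = 18 = 1·17 + 1), so t ≡ 9·12 = 108 ≡ 6 (mod 17).
    Then x = 1 + 19·6 = 115, valid modulo lcm(19, 17) = 323: x ≡ 115 (mod 323).
  Combine with x ≡ 7 (mod 9); new modulus lcm = 2907.
    Write x = 115 + 323·t and substitute into x ≡ 7 (mod 9): 323·t ≡ 7 − 115 = -108 (mod 9).
    Reduce coefficients mod 9: 8·t ≡ 0 (mod 9).
    The inverse of 8 mod 9 is 8 (since 8·8 = 64 = 7·9 + 1), so t ≡ 8·0 = 0 ≡ 0 (mod 9).
    Then x = 115 + 323·0 = 115, valid modulo lcm(323, 9) = 2907: x ≡ 115 (mod 2907).
  Combine with x ≡ 0 (mod 7); new modulus lcm = 20349.
    Write x = 115 + 2907·t and substitute into x ≡ 0 (mod 7): 2907·t ≡ 0 − 115 = -115 (mod 7).
    Reduce coefficients mod 7: 2·t ≡ 4 (mod 7).
    The inverse of 2 mod 7 is 4 (since 2·4 = 8 = 1·7 + 1), so t ≡ 4·4 = 16 ≡ 2 (mod 7).
    Then x = 115 + 2907·2 = 5929, valid modulo lcm(2907, 7) = 20349: x ≡ 5929 (mod 20349).
Verify against each original: 5929 mod 19 = 1, 5929 mod 17 = 13, 5929 mod 9 = 7, 5929 mod 7 = 0.

x ≡ 5929 (mod 20349).


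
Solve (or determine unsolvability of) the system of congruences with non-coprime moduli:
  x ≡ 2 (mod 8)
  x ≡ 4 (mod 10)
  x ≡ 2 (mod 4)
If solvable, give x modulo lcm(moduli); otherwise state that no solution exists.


Moduli 8, 10, 4 are not pairwise coprime, so CRT works modulo lcm(m_i) when all pairwise compatibility conditions hold.
Pairwise compatibility: gcd(m_i, m_j) must divide a_i - a_j for every pair.
Merge one congruence at a time:
  Start: x ≡ 2 (mod 8).
  Combine with x ≡ 4 (mod 10): gcd(8, 10) = 2; 4 - 2 = 2, which IS divisible by 2, so compatible.
    Write x = 2 + 8·t and substitute into x ≡ 4 (mod 10): 8·t ≡ 4 − 2 = 2 (mod 10).
    Divide the congruence (and modulus) by g = 2: 4·t ≡ 1 (mod 5).
    The inverse of 4 mod 5 is 4 (since 4·4 = 16 = 3·5 + 1), so t ≡ 4·1 = 4 ≡ 4 (mod 5).
    Then x = 2 + 8·4 = 34, valid modulo lcm(8, 10) = 40: x ≡ 34 (mod 40).
  Combine with x ≡ 2 (mod 4): gcd(40, 4) = 4; 2 - 34 = -32, which IS divisible by 4, so compatible.
    Write x = 34 + 40·t and substitute into x ≡ 2 (mod 4): 40·t ≡ 2 − 34 = -32 (mod 4).
    Divide the congruence (and modulus) by g = 4: 10·t ≡ -8 (mod 1).
    Modulo 1 every t works; take t = 0.
    Then x = 34 + 40·0 = 34, valid modulo lcm(40, 4) = 40: x ≡ 34 (mod 40).
Verify: 34 mod 8 = 2, 34 mod 10 = 4, 34 mod 4 = 2.

x ≡ 34 (mod 40).
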